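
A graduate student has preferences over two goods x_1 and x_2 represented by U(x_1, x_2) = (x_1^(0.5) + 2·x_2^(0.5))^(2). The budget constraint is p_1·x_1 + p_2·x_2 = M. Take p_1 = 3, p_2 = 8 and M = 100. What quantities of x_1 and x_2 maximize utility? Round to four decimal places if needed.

From the CES first-order condition, (1/2)·(x_2/x_1)^(0.5) = p_1/p_2.
Solve for the ratio: x_2/x_1 = [2·p_1/p_2]^(2).
Substitute x_2 = (x_2/x_1)·x_1 into the budget: x_1* = M/(p_1 + p_2·(x_2/x_1)).
Numerically x_2/x_1 = 0.5625, so x_1* = 100/(3 + 8·0.5625) = 13.3333 and x_2* = 0.5625·13.3333 = 7.5.

x_1* = 13.3333, x_2* = 7.5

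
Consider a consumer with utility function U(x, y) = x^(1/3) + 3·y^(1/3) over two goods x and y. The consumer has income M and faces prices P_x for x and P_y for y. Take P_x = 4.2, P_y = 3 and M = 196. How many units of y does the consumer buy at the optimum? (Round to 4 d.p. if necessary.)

y* = 56.1935

Substitute y = (y/x)·x into the budget: x* = M/(P_x + P_y·(y/x)).
Numerically y/x = 8.607439, so x* = 196/(4.2 + 3·8.607439) = 6.5285 and y* = 8.607439·6.5285 = 56.1935.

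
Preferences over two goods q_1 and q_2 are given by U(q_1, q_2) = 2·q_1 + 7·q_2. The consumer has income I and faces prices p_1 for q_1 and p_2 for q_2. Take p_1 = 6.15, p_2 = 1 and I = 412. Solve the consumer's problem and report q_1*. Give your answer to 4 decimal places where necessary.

Numerically: q_1* = 0, q_2* = 412.

q_1* = 0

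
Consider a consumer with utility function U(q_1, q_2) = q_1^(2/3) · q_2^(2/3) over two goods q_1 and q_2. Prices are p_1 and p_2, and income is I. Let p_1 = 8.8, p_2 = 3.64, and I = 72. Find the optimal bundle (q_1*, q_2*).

q_1* = 4.0909, q_2* = 9.8901

At p_1=8.8, p_2=3.64, I=72: q_1* = 0.5·72/8.8 = 4.0909, q_2* = 9.8901.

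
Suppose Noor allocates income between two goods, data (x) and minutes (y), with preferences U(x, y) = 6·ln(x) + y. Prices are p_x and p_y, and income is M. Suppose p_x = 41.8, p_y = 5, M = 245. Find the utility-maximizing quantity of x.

Set MRS = p_x/p_y: (6/x)/1 = p_x/p_y.
So x*(p_x,p_y) = 6·p_y/p_x, independent of income; and y* = (M − 6·p_y)/p_y.
At the given prices: x* = 6·5/41.8 = 0.7177.

x* = 0.7177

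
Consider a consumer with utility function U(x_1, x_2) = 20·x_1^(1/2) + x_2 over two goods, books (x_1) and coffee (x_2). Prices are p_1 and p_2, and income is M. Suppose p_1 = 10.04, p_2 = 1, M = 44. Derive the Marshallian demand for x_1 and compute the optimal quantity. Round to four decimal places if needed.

x_1* = 0.992

Set MRS = p_1/p_2: 10·x_1^(−1/2) = p_1/p_2.
Thus x_1* = (10·p_2/p_1)² — independent of M — with the rest of income spent on x_2.
Plugging in: x_1* = (10·1/10.04)² = 0.992.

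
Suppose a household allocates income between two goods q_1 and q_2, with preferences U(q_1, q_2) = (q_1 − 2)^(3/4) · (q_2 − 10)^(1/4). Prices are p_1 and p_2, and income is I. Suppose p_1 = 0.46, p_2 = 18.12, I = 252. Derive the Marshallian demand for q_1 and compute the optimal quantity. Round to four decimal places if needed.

Let q_1' = q_1−2, q_2' = q_2−10. MRS = 3·q_2'/q_1' = p_1/p_2.
After buying the subsistence bundle (2, 10), a share 0.75 of the remaining income goes to q_1: q_1* = 2 + 0.75·(I − 2p_1 − 10p_2)/p_1.
Discretionary income = 252 − 2·0.46 − 10·18.12 = 69.88; q_1* = 2 + 0.75·69.88/0.46 = 115.9348.

q_1* = 115.9348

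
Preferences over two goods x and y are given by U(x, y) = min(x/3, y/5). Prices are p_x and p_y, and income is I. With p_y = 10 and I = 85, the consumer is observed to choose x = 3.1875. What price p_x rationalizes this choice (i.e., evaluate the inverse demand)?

p_x = 10

Leontief preferences: the optimum is at the kink where x/3 = y/5, i.e. y = (5/3)·x.
Budget: p_x·x + p_y·(5/3)·x = I, so (3·p_x + 5·p_y)·x = 3·I.
Demand: x*(p_x,p_y,I) = 3·I/(3·p_x + 5·p_y), y* = 5·I/(3·p_x + 5·p_y).
Set x* = 3.1875 in the demand function and solve for p_x: p_x = 10.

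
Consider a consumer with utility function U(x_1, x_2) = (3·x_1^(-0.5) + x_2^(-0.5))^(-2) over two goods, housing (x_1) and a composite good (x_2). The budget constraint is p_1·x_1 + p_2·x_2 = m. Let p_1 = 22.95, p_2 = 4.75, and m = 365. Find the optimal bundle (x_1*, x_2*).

x_1* = 12.3828, x_2* = 17.0136

MRS = MU_x_1/MU_x_2 = 3·(x_2/x_1)^(1.5). Set equal to p_1/p_2.
Solve for the ratio: x_2/x_1 = [(1/3)·p_1/p_2]^(2/3).
Substitute x_2 = (x_2/x_1)·x_1 into the budget: x_1* = m/(p_1 + p_2·(x_2/x_1)).
Numerically x_2/x_1 = 1.373974, so x_1* = 365/(22.95 + 4.75·1.373974) = 12.3828 and x_2* = 1.373974·12.3828 = 17.0136.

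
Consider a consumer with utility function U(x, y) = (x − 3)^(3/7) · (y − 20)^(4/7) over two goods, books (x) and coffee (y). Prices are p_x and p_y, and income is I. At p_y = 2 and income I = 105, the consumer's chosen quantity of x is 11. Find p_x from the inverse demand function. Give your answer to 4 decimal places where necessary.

p_x = 3

Let x' = x−3, y' = y−20. MRS = (3/4)·y'/x' = p_x/p_y.
After buying the subsistence bundle (3, 20), a share 3/7 of the remaining income goes to x: x* = 3 + 3/7·(I − 3p_x − 20p_y)/p_x.
Set x* = 11 in the demand function and solve for p_x: p_x = 3.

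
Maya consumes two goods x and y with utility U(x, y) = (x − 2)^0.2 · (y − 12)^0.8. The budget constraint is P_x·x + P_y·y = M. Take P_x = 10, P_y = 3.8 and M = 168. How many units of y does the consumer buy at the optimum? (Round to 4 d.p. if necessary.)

Discretionary income = 168 − 2·10 − 12·3.8 = 102.4; y* = 12 + 0.8·102.4/3.8 = 33.5579.

y* = 33.5579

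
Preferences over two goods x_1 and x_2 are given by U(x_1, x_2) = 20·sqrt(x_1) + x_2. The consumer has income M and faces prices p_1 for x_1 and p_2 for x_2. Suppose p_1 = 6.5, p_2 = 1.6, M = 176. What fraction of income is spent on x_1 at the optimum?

Utility is quasi-linear in x_2; the FOC for x_1 is 10/√x_1 = p_1/p_2.
Thus x_1* = (10·p_2/p_1)² — independent of M — with the rest of income spent on x_2.
Plugging in: x_1* = (10·1.6/6.5)² = 6.0592, x_2* = 85.3846.
Expenditure on x_1: 6.5·6.0592 = 39.3846; share = 0.2238.

share on x_1 = 0.2238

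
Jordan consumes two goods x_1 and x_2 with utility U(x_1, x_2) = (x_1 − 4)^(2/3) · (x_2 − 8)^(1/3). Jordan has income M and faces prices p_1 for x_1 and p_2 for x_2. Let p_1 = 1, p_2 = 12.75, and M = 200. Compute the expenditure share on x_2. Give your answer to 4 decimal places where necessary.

This is Cobb-Douglas in (x_1−4, x_2−8): tangency gives 2/3·p_2·(x_2−8) = 1/3·p_1·(x_1−4).
Substituting into the budget: x_1* = 4 + 2/3·(M − 4·p_1 − 8·p_2)/p_1, and x_2* = 8 + 1/3·(…)/p_2.
Discretionary income = 200 − 4·1 − 8·12.75 = 94; x_1* = 4 + 2/3·94/1 = 66.6667; x_2* = 8 + 1/3·94/12.75 = 10.4575.
Expenditure on x_2: 12.75·10.4575 = 133.3333; share = 0.6667.

share on x_2 = 0.6667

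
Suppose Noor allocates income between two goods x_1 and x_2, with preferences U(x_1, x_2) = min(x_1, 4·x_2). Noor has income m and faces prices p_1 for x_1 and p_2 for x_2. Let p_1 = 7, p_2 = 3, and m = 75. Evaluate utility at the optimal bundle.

V = 9.6774

With perfect complements, no substitution: consume in ratio x_1:x_2 = 4:1.
Budget: p_1·x_1 + p_2·(1/4)·x_1 = m, so (4·p_1 + p_2)·x_1 = 4·m.
Demand: x_1*(p_1,p_2,m) = 4·m/(4·p_1 + p_2), x_2* = m/(4·p_1 + p_2).
Here 4·7 + 3 = 31, giving x_1* = 9.6774 and x_2* = 2.4194.
Utility at the optimum: U(9.6774, 2.4194) = 9.6774.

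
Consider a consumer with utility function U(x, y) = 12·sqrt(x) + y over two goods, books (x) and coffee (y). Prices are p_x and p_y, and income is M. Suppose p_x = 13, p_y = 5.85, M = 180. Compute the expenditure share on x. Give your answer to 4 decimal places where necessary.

share on x = 0.5265

Utility is quasi-linear in y; the FOC for x is 6/√x = p_x/p_y.
Thus x* = (6·p_y/p_x)² — independent of M — with the rest of income spent on y.
Plugging in: x* = (6·5.85/13)² = 7.29, y* = 14.5692.
Expenditure on x: 13·7.29 = 94.77; share = 0.5265.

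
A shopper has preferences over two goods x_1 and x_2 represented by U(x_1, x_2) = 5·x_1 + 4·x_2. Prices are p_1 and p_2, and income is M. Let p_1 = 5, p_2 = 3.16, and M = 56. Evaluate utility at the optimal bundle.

x_2 gives more utility per dollar, so spend all income on x_2: x_2* = M/p_2, x_1* = 0.
Numerically: x_1* = 0, x_2* = 17.7215.
Utility at the optimum: U(0, 17.7215) = 70.8861.

V = 70.8861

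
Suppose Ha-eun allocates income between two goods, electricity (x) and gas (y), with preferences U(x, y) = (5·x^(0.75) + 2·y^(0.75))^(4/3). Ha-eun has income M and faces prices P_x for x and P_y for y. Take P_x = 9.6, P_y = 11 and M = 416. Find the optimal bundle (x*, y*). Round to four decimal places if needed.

x* = 42.6083, y* = 0.6328

MRS = MU_x/MU_y = (5/2)·(y/x)^(0.25). Set equal to P_x/P_y.
Solve for the ratio: y/x = [(2/5)·P_x/P_y]^(4).
With the ratio pinned down, the budget gives x* = M/(P_x + P_y·(y/x)) and y* = (y/x)·x*.
Numerically y/x = 0.014851, so x* = 416/(9.6 + 11·0.014851) = 42.6083 and y* = 0.014851·42.6083 = 0.6328.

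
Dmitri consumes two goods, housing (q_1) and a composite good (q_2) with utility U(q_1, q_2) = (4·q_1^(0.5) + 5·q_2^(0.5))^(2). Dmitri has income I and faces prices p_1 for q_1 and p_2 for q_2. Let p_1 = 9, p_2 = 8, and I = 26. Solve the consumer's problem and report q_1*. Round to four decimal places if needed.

MU_q_1 ∝ 4·q_1^(-0.5), MU_q_2 ∝ 5·q_2^(-0.5), so MRS = (4/5)·(q_2/q_1)^(0.5) = p_1/p_2.
Hence q_2/q_1 = ((5/4)·p_1/p_2)^(1/(0.5)), i.e. raised to the 2 power.
Substitute q_2 = (q_2/q_1)·q_1 into the budget: q_1* = I/(p_1 + p_2·(q_2/q_1)).
Numerically q_2/q_1 = 1.977539, so q_1* = 26/(9 + 8·1.977539) = 1.0475.

q_1* = 1.0475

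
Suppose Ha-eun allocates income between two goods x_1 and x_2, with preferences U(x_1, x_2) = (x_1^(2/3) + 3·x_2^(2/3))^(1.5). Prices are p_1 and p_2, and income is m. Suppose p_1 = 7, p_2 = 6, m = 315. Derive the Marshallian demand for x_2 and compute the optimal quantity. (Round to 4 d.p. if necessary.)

From the CES first-order condition, (1/3)·(x_2/x_1)^(1/3) = p_1/p_2.
Hence x_2/x_1 = (3·p_1/p_2)^(1/(1/3)), i.e. raised to the 3 power.
With the ratio pinned down, the budget gives x_1* = m/(p_1 + p_2·(x_2/x_1)) and x_2* = (x_2/x_1)·x_1*.
Numerically x_2/x_1 = 42.875, so x_1* = 315/(7 + 6·42.875) = 1.1921 and x_2* = 42.875·1.1921 = 51.1093.

x_2* = 51.1093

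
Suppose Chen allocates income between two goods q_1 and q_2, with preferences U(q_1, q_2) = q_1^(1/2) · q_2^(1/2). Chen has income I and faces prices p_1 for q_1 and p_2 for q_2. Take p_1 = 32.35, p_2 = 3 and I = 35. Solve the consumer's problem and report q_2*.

Demand: q_1*(p_1,p_2,I) = 0.5·I/p_1 and q_2* = 0.5·I/p_2.
At p_1=32.35, p_2=3, I=35: q_2* = 0.5·35/3 = 5.8333.

q_2* = 5.8333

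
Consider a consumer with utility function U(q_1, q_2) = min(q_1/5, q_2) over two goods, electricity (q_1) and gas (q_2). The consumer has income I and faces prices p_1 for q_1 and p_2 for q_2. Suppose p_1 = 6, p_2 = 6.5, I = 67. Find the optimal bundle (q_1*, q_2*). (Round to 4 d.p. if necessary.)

With perfect complements, no substitution: consume in ratio q_1:q_2 = 5:1.
Budget: p_1·q_1 + p_2·(1/5)·q_1 = I, so (5·p_1 + p_2)·q_1 = 5·I.
Demand: q_1*(p_1,p_2,I) = 5·I/(5·p_1 + p_2), q_2* = I/(5·p_1 + p_2).
Here 5·6 + 6.5 = 36.5, giving q_1* = 9.1781 and q_2* = 1.8356.

q_1* = 9.1781, q_2* = 1.8356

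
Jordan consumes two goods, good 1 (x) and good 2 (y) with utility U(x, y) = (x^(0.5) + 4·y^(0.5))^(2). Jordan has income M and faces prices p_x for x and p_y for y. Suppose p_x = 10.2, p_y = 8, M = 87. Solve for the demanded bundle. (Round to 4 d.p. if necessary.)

MRS = MU_x/MU_y = (1/4)·(y/x)^(0.5). Set equal to p_x/p_y.
Hence y/x = (4·p_x/p_y)^(1/(0.5)), i.e. raised to the 2 power.
Substitute y = (y/x)·x into the budget: x* = M/(p_x + p_y·(y/x)).
Numerically y/x = 26.01, so x* = 87/(10.2 + 8·26.01) = 0.3986 and y* = 26.01·0.3986 = 10.3668.

x* = 0.3986, y* = 10.3668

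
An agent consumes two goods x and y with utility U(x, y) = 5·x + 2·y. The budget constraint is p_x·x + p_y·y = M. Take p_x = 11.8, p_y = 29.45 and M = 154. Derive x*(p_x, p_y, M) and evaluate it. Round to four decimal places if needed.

x* = 13.0508

Perfect substitutes: compare marginal utility per dollar. 5/p_x vs 2/p_y → 0.4237 vs 0.0679.
x gives more utility per dollar, so spend all income on x: x* = M/p_x, y* = 0.
Numerically: x* = 13.0508, y* = 0.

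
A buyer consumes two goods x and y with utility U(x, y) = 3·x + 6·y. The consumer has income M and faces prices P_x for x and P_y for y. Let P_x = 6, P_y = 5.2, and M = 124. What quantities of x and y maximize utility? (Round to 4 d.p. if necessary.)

x* = 0, y* = 23.8462

Linear utility — the consumer picks whichever good has higher MU/price: 3/6 = 0.5 vs 6/5.2 = 1.1538.
y gives more utility per dollar, so spend all income on y: y* = M/P_y, x* = 0.
Numerically: x* = 0, y* = 23.8462.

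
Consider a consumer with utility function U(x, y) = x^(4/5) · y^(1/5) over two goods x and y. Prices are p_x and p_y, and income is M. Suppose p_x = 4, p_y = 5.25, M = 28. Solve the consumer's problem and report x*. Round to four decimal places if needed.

x* = 5.6

The MRS is 4·y/x. Set MRS = p_x/p_y.
Rearranging, p_y·y = (1/4)·p_x·x. Substituting into the budget gives p_x·x·(1 + (1/4)) = M.
Demand: x*(p_x,p_y,M) = 0.8·M/p_x and y* = 0.2·M/p_y.
At p_x=4, p_y=5.25, M=28: x* = 0.8·28/4 = 5.6.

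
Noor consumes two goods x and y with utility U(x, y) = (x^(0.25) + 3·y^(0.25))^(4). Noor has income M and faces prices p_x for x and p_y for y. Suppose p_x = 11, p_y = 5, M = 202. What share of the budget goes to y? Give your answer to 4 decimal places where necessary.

share on y = 0.8491

MRS = MU_x/MU_y = (1/3)·(y/x)^(0.75). Set equal to p_x/p_y.
Hence y/x = (3·p_x/p_y)^(1/(0.75)), i.e. raised to the 4/3 power.
With the ratio pinned down, the budget gives x* = M/(p_x + p_y·(y/x)) and y* = (y/x)·x*.
Numerically y/x = 12.380131, so x* = 202/(11 + 5·12.380131) = 2.7709 and y* = 12.380131·2.7709 = 34.304.
Expenditure on y: 5·34.304 = 171.5202; share = 0.8491.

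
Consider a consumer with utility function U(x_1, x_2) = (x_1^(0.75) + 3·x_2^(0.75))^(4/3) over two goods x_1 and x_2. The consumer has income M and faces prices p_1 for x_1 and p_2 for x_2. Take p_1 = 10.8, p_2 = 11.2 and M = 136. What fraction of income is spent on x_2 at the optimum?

share on x_2 = 0.9864

From the CES first-order condition, (1/3)·(x_2/x_1)^(0.25) = p_1/p_2.
Hence x_2/x_1 = (3·p_1/p_2)^(1/(0.25)), i.e. raised to the 4 power.
With the ratio pinned down, the budget gives x_1* = M/(p_1 + p_2·(x_2/x_1)) and x_2* = (x_2/x_1)·x_1*.
Numerically x_2/x_1 = 70.033842, so x_1* = 136/(10.8 + 11.2·70.033842) = 0.171 and x_2* = 70.033842·0.171 = 11.9779.
Expenditure on x_2: 11.2·11.9779 = 134.1529; share = 0.9864.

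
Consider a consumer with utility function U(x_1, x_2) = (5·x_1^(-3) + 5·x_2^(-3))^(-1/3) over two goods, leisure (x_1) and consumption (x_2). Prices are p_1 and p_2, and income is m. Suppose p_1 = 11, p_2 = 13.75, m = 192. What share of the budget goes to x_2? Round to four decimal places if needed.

MU_x_1 ∝ 5·x_1^(-4), MU_x_2 ∝ 5·x_2^(-4), so MRS = (x_2/x_1)^(4) = p_1/p_2.
Solve for the ratio: x_2/x_1 = [p_1/p_2]^(0.25).
With the ratio pinned down, the budget gives x_1* = m/(p_1 + p_2·(x_2/x_1)) and x_2* = (x_2/x_1)·x_1*.
Numerically x_2/x_1 = 0.945742, so x_1* = 192/(11 + 13.75·0.945742) = 7.9987 and x_2* = 0.945742·7.9987 = 7.5647.
Expenditure on x_2: 13.75·7.5647 = 104.0145; share = 0.5417.

share on x_2 = 0.5417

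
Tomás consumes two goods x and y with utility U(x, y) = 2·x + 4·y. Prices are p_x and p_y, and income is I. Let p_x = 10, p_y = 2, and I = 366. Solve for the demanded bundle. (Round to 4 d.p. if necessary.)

x* = 0, y* = 183

Perfect substitutes: compare marginal utility per dollar. 2/p_x vs 4/p_y → 0.2 vs 2.
y gives more utility per dollar, so spend all income on y: y* = I/p_y, x* = 0.
Numerically: x* = 0, y* = 183.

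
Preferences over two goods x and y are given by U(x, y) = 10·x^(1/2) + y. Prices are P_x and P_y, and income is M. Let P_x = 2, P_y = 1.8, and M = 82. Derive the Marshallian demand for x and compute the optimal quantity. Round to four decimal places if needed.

x* = 20.25

Utility is quasi-linear in y; the FOC for x is 5/√x = P_x/P_y.
Solve: √x = 5·P_y/P_x, so x*(P_x,P_y) = (5·P_y/P_x)², and y* = (M − P_x·x*)/P_y.
Plugging in: x* = (5·1.8/2)² = 20.25.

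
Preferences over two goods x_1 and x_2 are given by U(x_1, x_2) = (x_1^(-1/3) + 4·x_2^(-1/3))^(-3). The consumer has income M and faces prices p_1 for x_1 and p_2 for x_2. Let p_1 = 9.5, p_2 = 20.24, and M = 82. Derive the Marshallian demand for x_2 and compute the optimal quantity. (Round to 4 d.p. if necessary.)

x_2* = 3.1342

MRS = MU_x_1/MU_x_2 = (1/4)·(x_2/x_1)^(4/3). Set equal to p_1/p_2.
Solve for the ratio: x_2/x_1 = [4·p_1/p_2]^(0.75).
Substitute x_2 = (x_2/x_1)·x_1 into the budget: x_1* = M/(p_1 + p_2·(x_2/x_1)).
Numerically x_2/x_1 = 1.603909, so x_1* = 82/(9.5 + 20.24·1.603909) = 1.9541 and x_2* = 1.603909·1.9541 = 3.1342.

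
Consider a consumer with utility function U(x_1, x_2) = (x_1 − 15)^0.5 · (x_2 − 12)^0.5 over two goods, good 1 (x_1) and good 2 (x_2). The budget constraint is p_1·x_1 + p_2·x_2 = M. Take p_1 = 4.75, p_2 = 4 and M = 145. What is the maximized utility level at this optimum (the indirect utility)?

Let x_1' = x_1−15, x_2' = x_2−12. MRS = x_2'/x_1' = p_1/p_2.
Substituting into the budget: x_1* = 15 + 0.5·(M − 15·p_1 − 12·p_2)/p_1, and x_2* = 12 + 0.5·(…)/p_2.
Discretionary income = 145 − 15·4.75 − 12·4 = 25.75; x_1* = 15 + 0.5·25.75/4.75 = 17.7105; x_2* = 12 + 0.5·25.75/4 = 15.2188.
Utility at the optimum: U(17.7105, 15.2188) = 2.9537.

V = 2.9537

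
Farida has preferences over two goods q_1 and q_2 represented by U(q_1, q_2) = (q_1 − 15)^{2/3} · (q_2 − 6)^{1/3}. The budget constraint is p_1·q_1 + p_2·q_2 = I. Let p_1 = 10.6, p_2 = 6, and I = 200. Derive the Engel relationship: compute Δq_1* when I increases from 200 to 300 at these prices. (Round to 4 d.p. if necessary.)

Δq_1* = 6.2893

Let q_1' = q_1−15, q_2' = q_2−6. MRS = 2·q_2'/q_1' = p_1/p_2.
After buying the subsistence bundle (15, 6), a share 2/3 of the remaining income goes to q_1: q_1* = 15 + 2/3·(I − 15p_1 − 6p_2)/p_1.
Discretionary income = 200 − 15·10.6 − 6·6 = 5; q_1* = 15 + 2/3·5/10.6 = 15.3145.
At I' = 300: q_1* = 21.6038. Change: 21.6038 − 15.3145 = 6.2893.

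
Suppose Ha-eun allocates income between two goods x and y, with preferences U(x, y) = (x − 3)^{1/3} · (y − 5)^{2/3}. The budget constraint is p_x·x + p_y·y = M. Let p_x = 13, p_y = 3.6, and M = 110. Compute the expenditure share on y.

MRS = (1/2)·(y−5)/(x−3). Tangency with p_x/p_y gives y−5 = 2·(p_x/p_y)·(x−3).
After buying the subsistence bundle (3, 5), a share 1/3 of the remaining income goes to x: x* = 3 + 1/3·(M − 3p_x − 5p_y)/p_x.
Discretionary income = 110 − 3·13 − 5·3.6 = 53; x* = 3 + 1/3·53/13 = 4.359; y* = 5 + 2/3·53/3.6 = 14.8148.
Expenditure on y: 3.6·14.8148 = 53.3333; share = 0.4848.

share on y = 0.4848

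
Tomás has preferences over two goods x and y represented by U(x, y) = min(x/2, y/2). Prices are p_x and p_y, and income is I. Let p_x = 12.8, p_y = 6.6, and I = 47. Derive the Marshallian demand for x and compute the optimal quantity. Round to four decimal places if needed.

x* = 2.4227

Here 2·12.8 + 2·6.6 = 38.8, giving x* = 2.4227.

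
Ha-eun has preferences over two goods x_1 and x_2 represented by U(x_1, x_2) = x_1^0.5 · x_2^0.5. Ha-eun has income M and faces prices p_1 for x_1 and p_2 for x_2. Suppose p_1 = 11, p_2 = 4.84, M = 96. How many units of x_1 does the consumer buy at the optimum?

x_1* = 4.3636

The MRS is x_2/x_1. Set MRS = p_1/p_2.
Rearranging, p_2·x_2 = p_1·x_1. Substituting into the budget gives p_1·x_1·(1 + 1) = M.
Demand: x_1*(p_1,p_2,M) = 0.5·M/p_1 and x_2* = 0.5·M/p_2.
At p_1=11, p_2=4.84, M=96: x_1* = 0.5·96/11 = 4.3636.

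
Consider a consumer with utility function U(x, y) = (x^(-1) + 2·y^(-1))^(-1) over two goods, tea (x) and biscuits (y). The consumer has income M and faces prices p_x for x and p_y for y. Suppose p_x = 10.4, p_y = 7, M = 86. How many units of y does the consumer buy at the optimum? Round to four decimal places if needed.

MU_x ∝ x^(-2), MU_y ∝ 2·y^(-2), so MRS = (1/2)·(y/x)^(2) = p_x/p_y.
Solve for the ratio: y/x = [2·p_x/p_y]^(0.5).
Substitute y = (y/x)·x into the budget: x* = M/(p_x + p_y·(y/x)).
Numerically y/x = 1.723783, so x* = 86/(10.4 + 7·1.723783) = 3.8279 and y* = 1.723783·3.8279 = 6.5985.

y* = 6.5985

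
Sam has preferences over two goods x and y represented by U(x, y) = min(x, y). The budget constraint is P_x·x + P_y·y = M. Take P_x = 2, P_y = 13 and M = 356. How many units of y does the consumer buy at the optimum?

y* = 23.7333

Leontief preferences: the optimum is at the kink where x/1 = y/1, i.e. y = x.
Budget: P_x·x + P_y·x = M, so (P_x + P_y)·x = M.
Demand: x*(P_x,P_y,M) = M/(P_x + P_y), y* = M/(P_x + P_y).
Here 2 + 13 = 15, giving y* = 23.7333.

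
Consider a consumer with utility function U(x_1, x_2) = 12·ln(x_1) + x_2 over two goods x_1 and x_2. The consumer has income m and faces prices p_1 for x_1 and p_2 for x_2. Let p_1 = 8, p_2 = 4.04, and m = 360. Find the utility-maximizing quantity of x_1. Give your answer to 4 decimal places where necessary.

x_1* = 6.06

Set MRS = p_1/p_2: (12/x_1)/1 = p_1/p_2.
So x_1*(p_1,p_2) = 12·p_2/p_1, independent of income; and x_2* = (m − 12·p_2)/p_2.
At the given prices: x_1* = 12·4.04/8 = 6.06.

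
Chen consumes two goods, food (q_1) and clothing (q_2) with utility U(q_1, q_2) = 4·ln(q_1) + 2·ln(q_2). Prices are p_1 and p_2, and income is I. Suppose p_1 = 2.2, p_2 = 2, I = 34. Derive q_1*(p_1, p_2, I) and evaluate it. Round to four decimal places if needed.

q_1* = 10.303

MU_q_1/MU_q_2 = (4·q_2)/(2·q_1); tangency sets this equal to p_1/p_2.
So 4·p_2·q_2 = 2·p_1·q_1; combined with the budget, a share 2/3 of income goes to q_1.
Demand: q_1*(p_1,p_2,I) = 2/3·I/p_1 and q_2* = 1/3·I/p_2.
At p_1=2.2, p_2=2, I=34: q_1* = 2/3·34/2.2 = 10.303.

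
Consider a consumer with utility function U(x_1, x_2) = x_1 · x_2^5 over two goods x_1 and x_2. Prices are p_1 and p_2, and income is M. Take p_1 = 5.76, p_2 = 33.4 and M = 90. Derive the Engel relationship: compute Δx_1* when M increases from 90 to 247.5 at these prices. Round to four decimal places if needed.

MU_x_1/MU_x_2 = (x_2)/(5·x_1); tangency sets this equal to p_1/p_2.
Rearranging, p_2·x_2 = 5·p_1·x_1. Substituting into the budget gives p_1·x_1·(1 + 5) = M.
Demand: x_1*(p_1,p_2,M) = 1/6·M/p_1 and x_2* = 5/6·M/p_2.
At p_1=5.76, p_2=33.4, M=90: x_1* = 1/6·90/5.76 = 2.6042.
At M' = 247.5: x_1* = 7.1615. Change: 7.1615 − 2.6042 = 4.5573.

Δx_1* = 4.5573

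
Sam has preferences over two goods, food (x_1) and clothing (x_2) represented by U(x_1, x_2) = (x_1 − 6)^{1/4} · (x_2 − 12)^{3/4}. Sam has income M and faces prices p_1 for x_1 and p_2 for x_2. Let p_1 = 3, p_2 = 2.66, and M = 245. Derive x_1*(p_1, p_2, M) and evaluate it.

x_1* = 22.2567

Let x_1' = x_1−6, x_2' = x_2−12. MRS = (1/3)·x_2'/x_1' = p_1/p_2.
Substituting into the budget: x_1* = 6 + 0.25·(M − 6·p_1 − 12·p_2)/p_1, and x_2* = 12 + 0.75·(…)/p_2.
Discretionary income = 245 − 6·3 − 12·2.66 = 195.08; x_1* = 6 + 0.25·195.08/3 = 22.2567.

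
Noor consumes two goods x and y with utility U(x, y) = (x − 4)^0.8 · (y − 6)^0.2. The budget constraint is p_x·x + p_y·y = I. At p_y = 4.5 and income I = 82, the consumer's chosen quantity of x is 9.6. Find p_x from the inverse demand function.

p_x = 5

Let x' = x−4, y' = y−6. MRS = 4·y'/x' = p_x/p_y.
After buying the subsistence bundle (4, 6), a share 0.8 of the remaining income goes to x: x* = 4 + 0.8·(I − 4p_x − 6p_y)/p_x.
Set x* = 9.6 in the demand function and solve for p_x: p_x = 5.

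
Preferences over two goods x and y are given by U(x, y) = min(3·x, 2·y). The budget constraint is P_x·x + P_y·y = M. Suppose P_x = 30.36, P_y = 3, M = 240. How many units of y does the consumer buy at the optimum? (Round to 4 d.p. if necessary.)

Leontief preferences: the optimum is at the kink where x/2 = y/3, i.e. y = (3/2)·x.
Budget: P_x·x + P_y·(3/2)·x = M, so (2·P_x + 3·P_y)·x = 2·M.
Demand: x*(P_x,P_y,M) = 2·M/(2·P_x + 3·P_y), y* = 3·M/(2·P_x + 3·P_y).
Here 2·30.36 + 3·3 = 69.72, giving y* = 10.327.

y* = 10.327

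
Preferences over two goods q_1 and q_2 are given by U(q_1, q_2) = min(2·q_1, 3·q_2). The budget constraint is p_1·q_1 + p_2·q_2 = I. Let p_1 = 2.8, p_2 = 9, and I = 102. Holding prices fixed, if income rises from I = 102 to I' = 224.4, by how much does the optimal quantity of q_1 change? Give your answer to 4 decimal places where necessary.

Leontief preferences: the optimum is at the kink where q_1/3 = q_2/2, i.e. q_2 = (2/3)·q_1.
Budget: p_1·q_1 + p_2·(2/3)·q_1 = I, so (3·p_1 + 2·p_2)·q_1 = 3·I.
Demand: q_1*(p_1,p_2,I) = 3·I/(3·p_1 + 2·p_2), q_2* = 2·I/(3·p_1 + 2·p_2).
Here 3·2.8 + 2·9 = 26.4, giving q_1* = 11.5909.
At I' = 224.4: q_1* = 25.5. Change: 25.5 − 11.5909 = 13.9091.

Δq_1* = 13.9091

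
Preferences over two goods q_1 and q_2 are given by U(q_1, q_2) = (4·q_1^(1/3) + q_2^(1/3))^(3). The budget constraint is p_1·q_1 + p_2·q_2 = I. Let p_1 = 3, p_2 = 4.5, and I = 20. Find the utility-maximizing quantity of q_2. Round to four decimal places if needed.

q_2* = 0.4116

Substitute q_2 = (q_2/q_1)·q_1 into the budget: q_1* = I/(p_1 + p_2·(q_2/q_1)).
Numerically q_2/q_1 = 0.068041, so q_1* = 20/(3 + 4.5·0.068041) = 6.0493 and q_2* = 0.068041·6.0493 = 0.4116.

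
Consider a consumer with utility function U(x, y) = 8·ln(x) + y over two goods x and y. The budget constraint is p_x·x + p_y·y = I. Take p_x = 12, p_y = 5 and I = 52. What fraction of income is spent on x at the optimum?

share on x = 0.7692

So x*(p_x,p_y) = 8·p_y/p_x, independent of income; and y* = (I − 8·p_y)/p_y.
At the given prices: x* = 8·5/12 = 3.3333, and y* = 2.4.
Expenditure on x: 12·3.3333 = 40; share = 0.7692.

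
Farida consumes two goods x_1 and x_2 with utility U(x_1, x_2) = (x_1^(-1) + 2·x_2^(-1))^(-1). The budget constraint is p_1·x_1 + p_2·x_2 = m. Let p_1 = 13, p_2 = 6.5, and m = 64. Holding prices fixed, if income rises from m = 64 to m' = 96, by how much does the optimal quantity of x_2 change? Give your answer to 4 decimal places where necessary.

MU_x_1 ∝ x_1^(-2), MU_x_2 ∝ 2·x_2^(-2), so MRS = (1/2)·(x_2/x_1)^(2) = p_1/p_2.
Solve for the ratio: x_2/x_1 = [2·p_1/p_2]^(0.5).
Substitute x_2 = (x_2/x_1)·x_1 into the budget: x_1* = m/(p_1 + p_2·(x_2/x_1)).
Numerically x_2/x_1 = 2, so x_1* = 64/(13 + 6.5·2) = 2.4615 and x_2* = 2·2.4615 = 4.9231.
At m' = 96: x_2* = 7.3846. Change: 7.3846 − 4.9231 = 2.4615.

Δx_2* = 2.4615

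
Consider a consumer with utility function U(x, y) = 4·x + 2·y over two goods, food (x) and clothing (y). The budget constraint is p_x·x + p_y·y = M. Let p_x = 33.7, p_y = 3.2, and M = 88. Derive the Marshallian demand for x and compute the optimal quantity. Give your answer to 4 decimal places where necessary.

Linear utility — the consumer picks whichever good has higher MU/price: 4/33.7 = 0.1187 vs 2/3.2 = 0.625.
y gives more utility per dollar, so spend all income on y: y* = M/p_y, x* = 0.
Numerically: x* = 0, y* = 27.5.

x* = 0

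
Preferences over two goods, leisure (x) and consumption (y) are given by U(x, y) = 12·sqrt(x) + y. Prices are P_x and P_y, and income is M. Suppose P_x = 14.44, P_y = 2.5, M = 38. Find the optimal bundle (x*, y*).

x* = 1.0791, y* = 8.9673

MU_x = 6/√x, MU_y = 1. Tangency: 6/√x = P_x/P_y.
Solve: √x = 6·P_y/P_x, so x*(P_x,P_y) = (6·P_y/P_x)², and y* = (M − P_x·x*)/P_y.
Plugging in: x* = (6·2.5/14.44)² = 1.0791, y* = 8.9673.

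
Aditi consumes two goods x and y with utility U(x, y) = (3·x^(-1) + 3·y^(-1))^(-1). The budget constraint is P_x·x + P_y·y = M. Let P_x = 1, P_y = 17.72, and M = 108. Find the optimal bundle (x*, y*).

x* = 20.7313, y* = 4.9249

MU_x ∝ 3·x^(-2), MU_y ∝ 3·y^(-2), so MRS = (y/x)^(2) = P_x/P_y.
Solve for the ratio: y/x = [P_x/P_y]^(0.5).
With the ratio pinned down, the budget gives x* = M/(P_x + P_y·(y/x)) and y* = (y/x)·x*.
Numerically y/x = 0.237557, so x* = 108/(1 + 17.72·0.237557) = 20.7313 and y* = 0.237557·20.7313 = 4.9249.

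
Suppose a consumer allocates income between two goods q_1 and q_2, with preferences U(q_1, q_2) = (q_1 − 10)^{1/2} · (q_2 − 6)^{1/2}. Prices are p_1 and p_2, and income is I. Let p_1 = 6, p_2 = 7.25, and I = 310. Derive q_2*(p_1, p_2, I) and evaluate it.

Let q_1' = q_1−10, q_2' = q_2−6. MRS = q_2'/q_1' = p_1/p_2.
Substituting into the budget: q_1* = 10 + 0.5·(I − 10·p_1 − 6·p_2)/p_1, and q_2* = 6 + 0.5·(…)/p_2.
Discretionary income = 310 − 10·6 − 6·7.25 = 206.5; q_2* = 6 + 0.5·206.5/7.25 = 20.2414.

q_2* = 20.2414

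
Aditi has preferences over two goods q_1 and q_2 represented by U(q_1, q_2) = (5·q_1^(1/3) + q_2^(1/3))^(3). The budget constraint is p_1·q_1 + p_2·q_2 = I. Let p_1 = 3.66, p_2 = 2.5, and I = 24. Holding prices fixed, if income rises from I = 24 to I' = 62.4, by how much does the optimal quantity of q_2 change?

From the CES first-order condition, 5·(q_2/q_1)^(2/3) = p_1/p_2.
Hence q_2/q_1 = ((1/5)·p_1/p_2)^(1/(2/3)), i.e. raised to the 1.5 power.
With the ratio pinned down, the budget gives q_1* = I/(p_1 + p_2·(q_2/q_1)) and q_2* = (q_2/q_1)·q_1*.
Numerically q_2/q_1 = 0.158437, so q_1* = 24/(3.66 + 2.5·0.158437) = 5.917 and q_2* = 0.158437·5.917 = 0.9375.
At I' = 62.4: q_2* = 2.4374. Change: 2.4374 − 0.9375 = 1.5.

Δq_2* = 1.5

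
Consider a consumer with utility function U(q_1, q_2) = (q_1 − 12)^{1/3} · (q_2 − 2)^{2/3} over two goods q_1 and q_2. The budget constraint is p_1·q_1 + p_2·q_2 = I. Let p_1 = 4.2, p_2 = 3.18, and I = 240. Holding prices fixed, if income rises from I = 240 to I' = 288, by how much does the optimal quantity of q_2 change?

This is Cobb-Douglas in (q_1−12, q_2−2): tangency gives 1/3·p_2·(q_2−2) = 2/3·p_1·(q_1−12).
After buying the subsistence bundle (12, 2), a share 1/3 of the remaining income goes to q_1: q_1* = 12 + 1/3·(I − 12p_1 − 2p_2)/p_1.
Discretionary income = 240 − 12·4.2 − 2·3.18 = 183.24; q_2* = 2 + 2/3·183.24/3.18 = 40.4151.
At I' = 288: q_2* = 50.478. Change: 50.478 − 40.4151 = 10.0629.

Δq_2* = 10.0629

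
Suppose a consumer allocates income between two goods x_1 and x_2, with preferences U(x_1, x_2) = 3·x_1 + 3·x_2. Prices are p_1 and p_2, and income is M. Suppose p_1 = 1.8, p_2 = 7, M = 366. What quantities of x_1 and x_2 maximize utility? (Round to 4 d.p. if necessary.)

x_1* = 203.3333, x_2* = 0

Linear utility — the consumer picks whichever good has higher MU/price: 3/1.8 = 1.6667 vs 3/7 = 0.4286.
x_1 gives more utility per dollar, so spend all income on x_1: x_1* = M/p_1, x_2* = 0.
Numerically: x_1* = 203.3333, x_2* = 0.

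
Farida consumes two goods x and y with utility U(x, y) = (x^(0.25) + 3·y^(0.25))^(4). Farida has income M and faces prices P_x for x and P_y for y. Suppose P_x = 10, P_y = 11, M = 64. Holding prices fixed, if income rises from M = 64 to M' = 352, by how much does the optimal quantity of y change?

MRS = MU_x/MU_y = (1/3)·(y/x)^(0.75). Set equal to P_x/P_y.
Hence y/x = (3·P_x/P_y)^(1/(0.75)), i.e. raised to the 4/3 power.
With the ratio pinned down, the budget gives x* = M/(P_x + P_y·(y/x)) and y* = (y/x)·x*.
Numerically y/x = 3.810408, so x* = 64/(10 + 11·3.810408) = 1.2328 and y* = 3.810408·1.2328 = 4.6975.
At M' = 352: y* = 25.836. Change: 25.836 − 4.6975 = 21.1386.

Δy* = 21.1386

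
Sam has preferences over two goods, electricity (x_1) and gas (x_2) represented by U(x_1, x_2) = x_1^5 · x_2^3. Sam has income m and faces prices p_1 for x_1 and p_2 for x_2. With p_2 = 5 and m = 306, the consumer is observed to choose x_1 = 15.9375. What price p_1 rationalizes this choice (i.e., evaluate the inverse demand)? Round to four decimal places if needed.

Tangency: MRS = (5/3)·x_2/x_1 = p_1/p_2.
So 5·p_2·x_2 = 3·p_1·x_1; combined with the budget, a share 0.625 of income goes to x_1.
Demand: x_1*(p_1,p_2,m) = 0.625·m/p_1 and x_2* = 0.375·m/p_2.
Set x_1* = 15.9375 in the demand function and solve for p_1: p_1 = 12.

p_1 = 12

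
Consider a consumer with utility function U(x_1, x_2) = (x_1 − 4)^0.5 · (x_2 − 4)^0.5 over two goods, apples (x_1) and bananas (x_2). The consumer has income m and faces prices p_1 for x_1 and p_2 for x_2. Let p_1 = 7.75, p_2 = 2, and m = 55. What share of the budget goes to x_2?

share on x_2 = 0.2909

Let x_1' = x_1−4, x_2' = x_2−4. MRS = x_2'/x_1' = p_1/p_2.
Substituting into the budget: x_1* = 4 + 0.5·(m − 4·p_1 − 4·p_2)/p_1, and x_2* = 4 + 0.5·(…)/p_2.
Discretionary income = 55 − 4·7.75 − 4·2 = 16; x_1* = 4 + 0.5·16/7.75 = 5.0323; x_2* = 4 + 0.5·16/2 = 8.
Expenditure on x_2: 2·8 = 16; share = 0.2909.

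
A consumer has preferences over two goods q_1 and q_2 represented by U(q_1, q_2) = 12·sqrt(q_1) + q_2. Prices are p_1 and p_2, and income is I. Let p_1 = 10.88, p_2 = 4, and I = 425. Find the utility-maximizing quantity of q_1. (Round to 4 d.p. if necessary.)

q_1* = 4.8659

Set MRS = p_1/p_2: 6·q_1^(−1/2) = p_1/p_2.
Thus q_1* = (6·p_2/p_1)² — independent of I — with the rest of income spent on q_2.
Plugging in: q_1* = (6·4/10.88)² = 4.8659.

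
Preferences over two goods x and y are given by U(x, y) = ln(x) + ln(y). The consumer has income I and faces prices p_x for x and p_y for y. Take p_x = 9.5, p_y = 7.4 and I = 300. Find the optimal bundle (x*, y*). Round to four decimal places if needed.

x* = 15.7895, y* = 20.2703

Tangency: MRS = y/x = p_x/p_y.
Rearranging, p_y·y = p_x·x. Substituting into the budget gives p_x·x·(1 + 1) = I.
Demand: x*(p_x,p_y,I) = 0.5·I/p_x and y* = 0.5·I/p_y.
At p_x=9.5, p_y=7.4, I=300: x* = 0.5·300/9.5 = 15.7895, y* = 20.2703.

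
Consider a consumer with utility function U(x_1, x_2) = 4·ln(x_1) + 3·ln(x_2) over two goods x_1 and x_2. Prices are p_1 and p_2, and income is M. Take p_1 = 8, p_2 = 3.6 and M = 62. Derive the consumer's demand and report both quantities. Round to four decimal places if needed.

MU_x_1/MU_x_2 = (4·x_2)/(3·x_1); tangency sets this equal to p_1/p_2.
So 4·p_2·x_2 = 3·p_1·x_1; combined with the budget, a share 4/7 of income goes to x_1.
Demand: x_1*(p_1,p_2,M) = 4/7·M/p_1 and x_2* = 3/7·M/p_2.
At p_1=8, p_2=3.6, M=62: x_1* = 4/7·62/8 = 4.4286, x_2* = 7.381.

x_1* = 4.4286, x_2* = 7.381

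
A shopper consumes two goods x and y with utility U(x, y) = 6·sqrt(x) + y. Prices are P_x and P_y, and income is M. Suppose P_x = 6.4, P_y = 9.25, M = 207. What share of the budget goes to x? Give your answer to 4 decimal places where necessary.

MU_x = 3/√x, MU_y = 1. Tangency: 3/√x = P_x/P_y.
Thus x* = (3·P_y/P_x)² — independent of M — with the rest of income spent on y.
Plugging in: x* = (3·9.25/6.4)² = 18.8004, y* = 9.3706.
Expenditure on x: 6.4·18.8004 = 120.3223; share = 0.5813.

share on x = 0.5813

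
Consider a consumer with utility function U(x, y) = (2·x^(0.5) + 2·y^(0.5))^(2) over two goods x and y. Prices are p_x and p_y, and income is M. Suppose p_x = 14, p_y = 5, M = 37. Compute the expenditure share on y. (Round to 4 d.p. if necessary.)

From the CES first-order condition, (y/x)^(0.5) = p_x/p_y.
Hence y/x = (p_x/p_y)^(1/(0.5)), i.e. raised to the 2 power.
With the ratio pinned down, the budget gives x* = M/(p_x + p_y·(y/x)) and y* = (y/x)·x*.
Numerically y/x = 7.84, so x* = 37/(14 + 5·7.84) = 0.6955 and y* = 7.84·0.6955 = 5.4526.
Expenditure on y: 5·5.4526 = 27.2632; share = 0.7368.

share on y = 0.7368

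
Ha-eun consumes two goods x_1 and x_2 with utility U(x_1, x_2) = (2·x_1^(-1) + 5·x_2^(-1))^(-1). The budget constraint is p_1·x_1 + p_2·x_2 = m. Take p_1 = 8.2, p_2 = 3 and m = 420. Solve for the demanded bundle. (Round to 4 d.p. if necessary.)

MU_x_1 ∝ 2·x_1^(-2), MU_x_2 ∝ 5·x_2^(-2), so MRS = (2/5)·(x_2/x_1)^(2) = p_1/p_2.
Hence x_2/x_1 = ((5/2)·p_1/p_2)^(1/(2)), i.e. raised to the 0.5 power.
With the ratio pinned down, the budget gives x_1* = m/(p_1 + p_2·(x_2/x_1)) and x_2* = (x_2/x_1)·x_1*.
Numerically x_2/x_1 = 2.614065, so x_1* = 420/(8.2 + 3·2.614065) = 26.181 and x_2* = 2.614065·26.181 = 68.4387.

x_1* = 26.181, x_2* = 68.4387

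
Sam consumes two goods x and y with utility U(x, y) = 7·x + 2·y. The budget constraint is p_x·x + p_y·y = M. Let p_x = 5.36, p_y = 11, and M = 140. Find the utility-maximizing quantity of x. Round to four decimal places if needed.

x* = 26.1194

x gives more utility per dollar, so spend all income on x: x* = M/p_x, y* = 0.
Numerically: x* = 26.1194, y* = 0.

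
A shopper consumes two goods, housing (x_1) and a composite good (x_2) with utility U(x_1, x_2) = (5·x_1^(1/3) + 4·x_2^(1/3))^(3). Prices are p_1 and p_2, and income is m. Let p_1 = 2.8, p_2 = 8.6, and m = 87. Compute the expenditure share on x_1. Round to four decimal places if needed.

MU_x_1 ∝ 5·x_1^(-2/3), MU_x_2 ∝ 4·x_2^(-2/3), so MRS = (5/4)·(x_2/x_1)^(2/3) = p_1/p_2.
Solve for the ratio: x_2/x_1 = [(4/5)·p_1/p_2]^(1.5).
Substitute x_2 = (x_2/x_1)·x_1 into the budget: x_1* = m/(p_1 + p_2·(x_2/x_1)).
Numerically x_2/x_1 = 0.13293, so x_1* = 87/(2.8 + 8.6·0.13293) = 22.0633 and x_2* = 0.13293·22.0633 = 2.9329.
Expenditure on x_1: 2.8·22.0633 = 61.7772; share = 0.7101.

share on x_1 = 0.7101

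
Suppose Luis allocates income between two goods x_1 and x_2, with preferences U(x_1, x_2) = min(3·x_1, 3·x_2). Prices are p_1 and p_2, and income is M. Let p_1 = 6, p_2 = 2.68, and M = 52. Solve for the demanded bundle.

x_1* = 5.9908, x_2* = 5.9908

With perfect complements, no substitution: consume in ratio x_1:x_2 = 3:3.
Budget: p_1·x_1 + p_2·x_1 = M, so (3·p_1 + 3·p_2)·x_1 = 3·M.
Demand: x_1*(p_1,p_2,M) = 3·M/(3·p_1 + 3·p_2), x_2* = 3·M/(3·p_1 + 3·p_2).
Here 3·6 + 3·2.68 = 26.04, giving x_1* = 5.9908 and x_2* = 5.9908.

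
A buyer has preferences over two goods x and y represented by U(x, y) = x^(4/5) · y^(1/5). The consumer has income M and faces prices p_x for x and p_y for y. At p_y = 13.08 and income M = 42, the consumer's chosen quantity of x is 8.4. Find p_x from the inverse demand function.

MU_x/MU_y = (0.8·y)/(0.2·x); tangency sets this equal to p_x/p_y.
Rearranging, p_y·y = (1/4)·p_x·x. Substituting into the budget gives p_x·x·(1 + (1/4)) = M.
Demand: x*(p_x,p_y,M) = 0.8·M/p_x and y* = 0.2·M/p_y.
Set x* = 8.4 in the demand function and solve for p_x: p_x = 4.

p_x = 4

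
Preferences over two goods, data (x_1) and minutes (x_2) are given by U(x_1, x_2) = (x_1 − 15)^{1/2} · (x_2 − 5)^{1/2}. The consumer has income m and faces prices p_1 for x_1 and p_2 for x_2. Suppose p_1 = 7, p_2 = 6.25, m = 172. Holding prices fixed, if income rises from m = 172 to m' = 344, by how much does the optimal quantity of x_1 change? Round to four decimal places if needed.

Δx_1* = 12.2857

MRS = (x_2−5)/(x_1−15). Tangency with p_1/p_2 gives x_2−5 = (p_1/p_2)·(x_1−15).
Substituting into the budget: x_1* = 15 + 0.5·(m − 15·p_1 − 5·p_2)/p_1, and x_2* = 5 + 0.5·(…)/p_2.
Discretionary income = 172 − 15·7 − 5·6.25 = 35.75; x_1* = 15 + 0.5·35.75/7 = 17.5536.
At m' = 344: x_1* = 29.8393. Change: 29.8393 − 17.5536 = 12.2857.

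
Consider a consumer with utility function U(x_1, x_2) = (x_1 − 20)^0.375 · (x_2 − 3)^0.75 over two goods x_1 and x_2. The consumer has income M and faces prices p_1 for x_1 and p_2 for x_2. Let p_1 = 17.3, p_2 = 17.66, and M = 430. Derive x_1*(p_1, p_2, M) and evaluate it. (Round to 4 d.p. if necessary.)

This is Cobb-Douglas in (x_1−20, x_2−3): tangency gives 0.375·p_2·(x_2−3) = 0.75·p_1·(x_1−20).
Substituting into the budget: x_1* = 20 + 1/3·(M − 20·p_1 − 3·p_2)/p_1, and x_2* = 3 + 2/3·(…)/p_2.
Discretionary income = 430 − 20·17.3 − 3·17.66 = 31.02; x_1* = 20 + 1/3·31.02/17.3 = 20.5977.

x_1* = 20.5977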